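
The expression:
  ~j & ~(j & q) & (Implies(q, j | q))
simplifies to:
~j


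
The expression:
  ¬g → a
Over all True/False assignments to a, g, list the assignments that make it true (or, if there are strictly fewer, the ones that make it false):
is false only for:
  a=False, g=False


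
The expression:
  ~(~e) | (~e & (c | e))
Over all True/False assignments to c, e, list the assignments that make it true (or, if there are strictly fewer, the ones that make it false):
is false only for:
  c=False, e=False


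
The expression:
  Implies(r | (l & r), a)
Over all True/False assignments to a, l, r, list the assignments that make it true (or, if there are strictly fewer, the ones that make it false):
is false only for:
  a=False, l=False, r=True;
  a=False, l=True, r=True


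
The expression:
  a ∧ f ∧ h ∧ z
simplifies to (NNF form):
a ∧ f ∧ h ∧ z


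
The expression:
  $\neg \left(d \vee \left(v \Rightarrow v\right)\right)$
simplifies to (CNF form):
$\text{False}$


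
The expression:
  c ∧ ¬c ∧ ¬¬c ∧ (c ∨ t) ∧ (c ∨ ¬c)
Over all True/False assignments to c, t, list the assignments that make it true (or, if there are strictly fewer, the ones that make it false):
is never true.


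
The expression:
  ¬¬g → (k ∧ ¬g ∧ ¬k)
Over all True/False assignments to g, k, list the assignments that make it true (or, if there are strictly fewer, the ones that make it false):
is true only for:
  g=False, k=False;
  g=False, k=True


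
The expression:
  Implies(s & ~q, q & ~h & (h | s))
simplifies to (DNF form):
q | ~s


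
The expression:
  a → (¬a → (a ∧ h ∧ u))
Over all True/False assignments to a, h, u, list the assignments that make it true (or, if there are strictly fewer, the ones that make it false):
is always true.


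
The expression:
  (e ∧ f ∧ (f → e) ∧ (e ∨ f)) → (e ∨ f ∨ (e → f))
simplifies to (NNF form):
True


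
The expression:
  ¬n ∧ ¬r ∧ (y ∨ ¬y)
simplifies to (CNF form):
¬n ∧ ¬r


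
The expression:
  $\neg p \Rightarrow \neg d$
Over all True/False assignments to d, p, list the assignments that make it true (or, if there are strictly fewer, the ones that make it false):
is false only for:
  d=True, p=False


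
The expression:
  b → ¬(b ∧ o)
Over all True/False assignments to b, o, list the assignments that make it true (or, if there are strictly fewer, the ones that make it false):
is false only for:
  b=True, o=True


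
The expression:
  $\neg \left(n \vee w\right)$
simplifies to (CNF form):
$\neg n \wedge \neg w$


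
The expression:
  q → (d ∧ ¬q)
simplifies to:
¬q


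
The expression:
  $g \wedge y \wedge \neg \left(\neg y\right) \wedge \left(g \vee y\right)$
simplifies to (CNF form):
$g \wedge y$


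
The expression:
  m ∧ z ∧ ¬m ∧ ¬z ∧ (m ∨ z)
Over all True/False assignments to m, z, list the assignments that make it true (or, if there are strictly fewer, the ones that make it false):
is never true.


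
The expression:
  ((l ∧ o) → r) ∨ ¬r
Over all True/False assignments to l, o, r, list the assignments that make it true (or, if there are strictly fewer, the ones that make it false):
is always true.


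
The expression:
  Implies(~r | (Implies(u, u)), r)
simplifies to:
r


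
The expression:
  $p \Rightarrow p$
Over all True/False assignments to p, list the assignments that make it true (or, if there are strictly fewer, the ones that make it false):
is always true.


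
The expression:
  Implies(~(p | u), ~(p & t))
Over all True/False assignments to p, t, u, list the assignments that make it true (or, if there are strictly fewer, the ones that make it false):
is always true.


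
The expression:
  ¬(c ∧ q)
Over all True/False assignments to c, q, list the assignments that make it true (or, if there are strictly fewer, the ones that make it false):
is false only for:
  c=True, q=True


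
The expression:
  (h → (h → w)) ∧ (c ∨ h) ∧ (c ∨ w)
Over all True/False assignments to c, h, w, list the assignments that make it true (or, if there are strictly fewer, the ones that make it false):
is true only for:
  c=False, h=True, w=True;
  c=True, h=False, w=False;
  c=True, h=False, w=True;
  c=True, h=True, w=True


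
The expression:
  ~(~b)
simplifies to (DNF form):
b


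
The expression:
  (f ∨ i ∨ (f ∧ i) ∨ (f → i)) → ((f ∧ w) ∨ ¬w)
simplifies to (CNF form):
f ∨ ¬w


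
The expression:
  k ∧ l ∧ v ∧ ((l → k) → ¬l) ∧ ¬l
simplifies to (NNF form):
False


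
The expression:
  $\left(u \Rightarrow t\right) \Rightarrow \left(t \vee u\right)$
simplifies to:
$t \vee u$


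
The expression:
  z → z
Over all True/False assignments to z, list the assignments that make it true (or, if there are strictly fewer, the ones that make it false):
is always true.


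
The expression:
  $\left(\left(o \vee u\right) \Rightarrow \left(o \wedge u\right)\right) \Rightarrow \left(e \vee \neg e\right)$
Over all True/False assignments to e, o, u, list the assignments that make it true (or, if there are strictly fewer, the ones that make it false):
is always true.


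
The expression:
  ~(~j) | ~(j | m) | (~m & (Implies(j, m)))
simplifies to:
j | ~m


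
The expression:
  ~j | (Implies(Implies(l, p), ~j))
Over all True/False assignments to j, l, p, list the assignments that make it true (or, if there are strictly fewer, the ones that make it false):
is false only for:
  j=True, l=False, p=False;
  j=True, l=False, p=True;
  j=True, l=True, p=True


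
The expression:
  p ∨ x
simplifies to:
p ∨ x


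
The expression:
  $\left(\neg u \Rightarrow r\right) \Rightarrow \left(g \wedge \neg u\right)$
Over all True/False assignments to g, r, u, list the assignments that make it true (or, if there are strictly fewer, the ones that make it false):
is true only for:
  g=False, r=False, u=False;
  g=True, r=False, u=False;
  g=True, r=True, u=False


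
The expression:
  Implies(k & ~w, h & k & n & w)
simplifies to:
w | ~k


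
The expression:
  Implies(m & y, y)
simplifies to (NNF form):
True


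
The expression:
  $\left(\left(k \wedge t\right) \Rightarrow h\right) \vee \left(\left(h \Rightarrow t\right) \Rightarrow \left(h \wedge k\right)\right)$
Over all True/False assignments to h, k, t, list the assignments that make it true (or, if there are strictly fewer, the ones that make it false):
is false only for:
  h=False, k=True, t=True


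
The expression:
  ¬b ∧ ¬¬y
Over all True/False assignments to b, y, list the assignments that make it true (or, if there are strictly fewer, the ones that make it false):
is true only for:
  b=False, y=True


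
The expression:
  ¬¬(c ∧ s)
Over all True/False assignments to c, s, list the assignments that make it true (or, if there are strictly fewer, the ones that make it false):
is true only for:
  c=True, s=True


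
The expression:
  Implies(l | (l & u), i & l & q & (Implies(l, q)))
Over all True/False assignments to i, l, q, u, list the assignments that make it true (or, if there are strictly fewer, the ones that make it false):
is false only for:
  i=False, l=True, q=False, u=False;
  i=False, l=True, q=False, u=True;
  i=False, l=True, q=True, u=False;
  i=False, l=True, q=True, u=True;
  i=True, l=True, q=False, u=False;
  i=True, l=True, q=False, u=True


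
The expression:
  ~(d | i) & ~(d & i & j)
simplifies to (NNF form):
~d & ~i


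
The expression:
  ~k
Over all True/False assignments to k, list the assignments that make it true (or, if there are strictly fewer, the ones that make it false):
is true only for:
  k=False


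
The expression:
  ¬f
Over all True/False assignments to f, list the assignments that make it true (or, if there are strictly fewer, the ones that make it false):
is true only for:
  f=False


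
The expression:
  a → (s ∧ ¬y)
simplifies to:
(s ∧ ¬y) ∨ ¬a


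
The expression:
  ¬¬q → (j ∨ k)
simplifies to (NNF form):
j ∨ k ∨ ¬q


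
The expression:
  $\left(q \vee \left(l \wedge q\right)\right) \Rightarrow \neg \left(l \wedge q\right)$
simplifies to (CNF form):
$\neg l \vee \neg q$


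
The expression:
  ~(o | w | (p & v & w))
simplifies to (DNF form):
~o & ~w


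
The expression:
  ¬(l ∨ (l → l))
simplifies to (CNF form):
False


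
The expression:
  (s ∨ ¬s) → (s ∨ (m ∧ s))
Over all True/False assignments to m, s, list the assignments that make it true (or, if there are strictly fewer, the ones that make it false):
is true only for:
  m=False, s=True;
  m=True, s=True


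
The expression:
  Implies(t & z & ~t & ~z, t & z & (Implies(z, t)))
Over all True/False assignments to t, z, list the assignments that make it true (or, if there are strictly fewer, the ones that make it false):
is always true.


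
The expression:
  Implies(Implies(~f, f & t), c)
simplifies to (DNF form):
c | ~f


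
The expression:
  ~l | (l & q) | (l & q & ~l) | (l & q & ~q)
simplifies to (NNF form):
q | ~l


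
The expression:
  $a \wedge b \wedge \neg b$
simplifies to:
$\text{False}$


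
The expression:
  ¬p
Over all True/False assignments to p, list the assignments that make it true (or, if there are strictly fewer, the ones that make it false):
is true only for:
  p=False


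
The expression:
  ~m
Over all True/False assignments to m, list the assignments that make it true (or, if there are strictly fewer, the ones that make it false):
is true only for:
  m=False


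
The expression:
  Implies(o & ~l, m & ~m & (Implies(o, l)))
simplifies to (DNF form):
l | ~o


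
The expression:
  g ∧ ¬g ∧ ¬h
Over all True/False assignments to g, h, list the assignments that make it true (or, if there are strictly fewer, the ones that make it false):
is never true.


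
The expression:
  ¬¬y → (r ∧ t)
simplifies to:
(r ∧ t) ∨ ¬y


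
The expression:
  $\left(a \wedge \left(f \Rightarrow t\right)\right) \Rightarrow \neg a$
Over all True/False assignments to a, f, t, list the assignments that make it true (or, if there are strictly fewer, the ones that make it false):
is false only for:
  a=True, f=False, t=False;
  a=True, f=False, t=True;
  a=True, f=True, t=True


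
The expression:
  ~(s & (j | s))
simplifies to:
~s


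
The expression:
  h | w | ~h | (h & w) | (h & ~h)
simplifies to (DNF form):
True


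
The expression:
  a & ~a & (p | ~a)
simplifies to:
False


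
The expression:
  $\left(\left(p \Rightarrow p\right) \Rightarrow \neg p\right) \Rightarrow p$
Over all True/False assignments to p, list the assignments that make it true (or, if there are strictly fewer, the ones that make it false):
is true only for:
  p=True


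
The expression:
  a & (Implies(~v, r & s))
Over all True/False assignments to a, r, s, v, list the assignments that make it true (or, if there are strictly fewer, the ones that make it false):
is true only for:
  a=True, r=False, s=False, v=True;
  a=True, r=False, s=True, v=True;
  a=True, r=True, s=False, v=True;
  a=True, r=True, s=True, v=False;
  a=True, r=True, s=True, v=True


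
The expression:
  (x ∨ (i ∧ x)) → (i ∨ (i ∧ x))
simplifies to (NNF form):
i ∨ ¬x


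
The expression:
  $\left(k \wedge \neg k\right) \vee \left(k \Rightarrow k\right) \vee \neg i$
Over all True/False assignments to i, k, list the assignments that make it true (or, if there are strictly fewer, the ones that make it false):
is always true.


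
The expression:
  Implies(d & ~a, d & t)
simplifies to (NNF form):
a | t | ~d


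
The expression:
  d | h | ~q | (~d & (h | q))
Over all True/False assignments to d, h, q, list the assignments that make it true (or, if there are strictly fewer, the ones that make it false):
is always true.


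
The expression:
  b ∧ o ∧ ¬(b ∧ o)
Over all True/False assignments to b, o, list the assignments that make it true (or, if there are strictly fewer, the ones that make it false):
is never true.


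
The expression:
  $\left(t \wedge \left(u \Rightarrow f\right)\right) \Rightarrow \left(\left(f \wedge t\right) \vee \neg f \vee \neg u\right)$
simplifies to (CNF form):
$\text{True}$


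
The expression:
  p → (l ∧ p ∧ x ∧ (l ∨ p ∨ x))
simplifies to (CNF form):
(l ∨ ¬p) ∧ (x ∨ ¬p)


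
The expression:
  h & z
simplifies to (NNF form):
h & z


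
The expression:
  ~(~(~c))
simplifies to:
~c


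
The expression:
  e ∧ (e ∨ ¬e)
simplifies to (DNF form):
e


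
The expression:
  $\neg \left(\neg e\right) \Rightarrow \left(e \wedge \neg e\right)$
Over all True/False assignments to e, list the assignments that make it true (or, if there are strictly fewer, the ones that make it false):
is true only for:
  e=False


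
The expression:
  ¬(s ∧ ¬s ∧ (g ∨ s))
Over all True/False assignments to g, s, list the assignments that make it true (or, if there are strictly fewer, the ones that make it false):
is always true.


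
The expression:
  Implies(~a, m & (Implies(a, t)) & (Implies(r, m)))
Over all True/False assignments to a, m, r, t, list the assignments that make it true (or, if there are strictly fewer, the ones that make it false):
is false only for:
  a=False, m=False, r=False, t=False;
  a=False, m=False, r=False, t=True;
  a=False, m=False, r=True, t=False;
  a=False, m=False, r=True, t=True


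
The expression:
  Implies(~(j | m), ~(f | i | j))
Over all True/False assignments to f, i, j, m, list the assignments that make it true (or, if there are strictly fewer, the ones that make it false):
is false only for:
  f=False, i=True, j=False, m=False;
  f=True, i=False, j=False, m=False;
  f=True, i=True, j=False, m=False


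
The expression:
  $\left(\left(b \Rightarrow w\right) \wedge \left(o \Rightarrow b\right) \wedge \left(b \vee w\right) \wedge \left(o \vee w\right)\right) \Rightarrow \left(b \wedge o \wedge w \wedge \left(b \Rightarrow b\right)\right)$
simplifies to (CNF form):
$o \vee \neg w$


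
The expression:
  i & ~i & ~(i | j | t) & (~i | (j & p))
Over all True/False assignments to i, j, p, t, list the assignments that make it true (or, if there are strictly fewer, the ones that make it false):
is never true.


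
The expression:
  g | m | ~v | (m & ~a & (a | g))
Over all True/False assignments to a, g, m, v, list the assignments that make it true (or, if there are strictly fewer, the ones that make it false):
is false only for:
  a=False, g=False, m=False, v=True;
  a=True, g=False, m=False, v=True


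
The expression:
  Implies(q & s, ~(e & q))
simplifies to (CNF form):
~e | ~q | ~s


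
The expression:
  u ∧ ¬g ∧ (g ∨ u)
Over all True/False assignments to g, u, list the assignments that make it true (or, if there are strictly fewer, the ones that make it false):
is true only for:
  g=False, u=True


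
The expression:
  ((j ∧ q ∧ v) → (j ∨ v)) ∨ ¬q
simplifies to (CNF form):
True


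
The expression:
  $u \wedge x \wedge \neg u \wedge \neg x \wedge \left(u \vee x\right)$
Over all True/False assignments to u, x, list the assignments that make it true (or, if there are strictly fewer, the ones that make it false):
is never true.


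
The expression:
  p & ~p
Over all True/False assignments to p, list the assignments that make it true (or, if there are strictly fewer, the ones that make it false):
is never true.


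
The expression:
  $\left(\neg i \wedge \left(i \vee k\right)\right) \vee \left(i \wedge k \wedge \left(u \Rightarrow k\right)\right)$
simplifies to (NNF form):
$k$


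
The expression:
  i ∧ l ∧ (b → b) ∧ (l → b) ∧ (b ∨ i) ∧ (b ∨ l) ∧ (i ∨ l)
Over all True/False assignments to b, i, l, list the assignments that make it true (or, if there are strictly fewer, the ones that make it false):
is true only for:
  b=True, i=True, l=True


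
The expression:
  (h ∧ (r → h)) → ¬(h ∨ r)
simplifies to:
¬h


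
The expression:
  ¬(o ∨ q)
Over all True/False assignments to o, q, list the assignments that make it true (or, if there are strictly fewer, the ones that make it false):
is true only for:
  o=False, q=False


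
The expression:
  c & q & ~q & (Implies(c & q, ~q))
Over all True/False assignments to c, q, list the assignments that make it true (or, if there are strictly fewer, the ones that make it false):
is never true.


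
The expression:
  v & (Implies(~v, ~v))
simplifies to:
v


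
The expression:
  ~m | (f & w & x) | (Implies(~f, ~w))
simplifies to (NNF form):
f | ~m | ~w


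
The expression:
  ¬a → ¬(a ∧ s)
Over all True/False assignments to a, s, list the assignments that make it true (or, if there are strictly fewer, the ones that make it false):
is always true.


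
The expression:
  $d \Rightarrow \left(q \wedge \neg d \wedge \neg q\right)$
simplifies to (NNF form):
$\neg d$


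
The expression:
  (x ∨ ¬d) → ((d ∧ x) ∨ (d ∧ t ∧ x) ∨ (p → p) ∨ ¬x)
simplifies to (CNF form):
True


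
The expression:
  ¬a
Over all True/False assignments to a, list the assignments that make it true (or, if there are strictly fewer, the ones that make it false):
is true only for:
  a=False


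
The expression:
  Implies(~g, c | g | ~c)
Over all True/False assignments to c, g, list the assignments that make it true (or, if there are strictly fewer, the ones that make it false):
is always true.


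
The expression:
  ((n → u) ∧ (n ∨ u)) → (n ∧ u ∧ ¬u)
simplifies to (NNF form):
¬u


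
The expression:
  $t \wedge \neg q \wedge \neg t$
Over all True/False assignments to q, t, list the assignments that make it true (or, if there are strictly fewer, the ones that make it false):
is never true.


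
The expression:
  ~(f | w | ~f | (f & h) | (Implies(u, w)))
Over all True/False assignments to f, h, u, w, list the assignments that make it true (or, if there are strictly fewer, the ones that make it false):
is never true.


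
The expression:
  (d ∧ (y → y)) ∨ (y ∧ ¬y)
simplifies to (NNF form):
d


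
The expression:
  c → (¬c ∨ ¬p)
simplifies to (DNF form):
¬c ∨ ¬p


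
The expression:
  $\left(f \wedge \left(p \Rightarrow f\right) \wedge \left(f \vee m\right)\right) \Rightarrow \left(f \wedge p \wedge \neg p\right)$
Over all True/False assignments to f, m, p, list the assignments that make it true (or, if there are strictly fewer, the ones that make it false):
is true only for:
  f=False, m=False, p=False;
  f=False, m=False, p=True;
  f=False, m=True, p=False;
  f=False, m=True, p=True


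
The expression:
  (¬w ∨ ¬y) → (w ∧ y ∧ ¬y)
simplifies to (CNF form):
w ∧ y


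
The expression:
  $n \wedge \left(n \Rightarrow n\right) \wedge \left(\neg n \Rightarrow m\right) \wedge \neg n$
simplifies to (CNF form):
$\text{False}$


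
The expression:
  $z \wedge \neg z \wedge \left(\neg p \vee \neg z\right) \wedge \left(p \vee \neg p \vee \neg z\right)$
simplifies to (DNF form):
$\text{False}$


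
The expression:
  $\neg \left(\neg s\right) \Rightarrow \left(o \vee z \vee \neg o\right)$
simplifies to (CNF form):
$\text{True}$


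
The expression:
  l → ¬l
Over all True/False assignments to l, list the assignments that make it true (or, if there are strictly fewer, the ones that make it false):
is true only for:
  l=False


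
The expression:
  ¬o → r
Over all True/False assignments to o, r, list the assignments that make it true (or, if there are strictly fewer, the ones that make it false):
is false only for:
  o=False, r=False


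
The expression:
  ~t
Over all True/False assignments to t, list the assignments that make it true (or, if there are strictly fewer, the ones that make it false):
is true only for:
  t=False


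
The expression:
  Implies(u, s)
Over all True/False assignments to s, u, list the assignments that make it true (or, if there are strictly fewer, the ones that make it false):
is false only for:
  s=False, u=True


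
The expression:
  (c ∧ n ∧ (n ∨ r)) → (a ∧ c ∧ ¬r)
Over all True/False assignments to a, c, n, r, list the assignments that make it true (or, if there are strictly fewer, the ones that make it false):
is false only for:
  a=False, c=True, n=True, r=False;
  a=False, c=True, n=True, r=True;
  a=True, c=True, n=True, r=True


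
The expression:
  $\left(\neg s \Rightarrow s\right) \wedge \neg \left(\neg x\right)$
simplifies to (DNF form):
$s \wedge x$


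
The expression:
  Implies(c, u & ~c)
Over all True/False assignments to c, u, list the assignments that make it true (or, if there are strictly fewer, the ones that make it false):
is true only for:
  c=False, u=False;
  c=False, u=True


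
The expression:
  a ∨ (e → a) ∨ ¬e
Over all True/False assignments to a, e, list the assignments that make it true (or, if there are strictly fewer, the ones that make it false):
is false only for:
  a=False, e=True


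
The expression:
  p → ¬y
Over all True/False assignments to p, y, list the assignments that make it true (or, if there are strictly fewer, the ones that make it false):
is false only for:
  p=True, y=True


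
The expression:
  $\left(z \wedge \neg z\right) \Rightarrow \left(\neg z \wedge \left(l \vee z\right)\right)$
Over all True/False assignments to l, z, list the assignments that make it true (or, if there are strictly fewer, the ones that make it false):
is always true.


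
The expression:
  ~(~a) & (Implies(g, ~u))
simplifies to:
a & (~g | ~u)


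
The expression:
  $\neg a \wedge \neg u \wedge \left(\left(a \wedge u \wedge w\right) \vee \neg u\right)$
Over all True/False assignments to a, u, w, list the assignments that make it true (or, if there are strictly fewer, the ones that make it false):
is true only for:
  a=False, u=False, w=False;
  a=False, u=False, w=True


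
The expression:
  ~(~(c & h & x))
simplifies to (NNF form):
c & h & x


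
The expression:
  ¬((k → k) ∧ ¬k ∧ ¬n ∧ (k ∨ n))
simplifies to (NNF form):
True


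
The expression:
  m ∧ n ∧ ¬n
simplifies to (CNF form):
False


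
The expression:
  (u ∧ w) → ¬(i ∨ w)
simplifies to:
¬u ∨ ¬w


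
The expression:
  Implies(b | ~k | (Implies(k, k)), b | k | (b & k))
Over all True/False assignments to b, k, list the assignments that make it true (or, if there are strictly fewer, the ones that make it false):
is false only for:
  b=False, k=False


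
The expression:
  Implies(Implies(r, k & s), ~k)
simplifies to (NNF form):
~k | (r & ~s)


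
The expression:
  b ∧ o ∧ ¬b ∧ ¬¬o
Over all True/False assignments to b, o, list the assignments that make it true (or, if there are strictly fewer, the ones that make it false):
is never true.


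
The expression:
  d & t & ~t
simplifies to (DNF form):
False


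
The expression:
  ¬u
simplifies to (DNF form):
¬u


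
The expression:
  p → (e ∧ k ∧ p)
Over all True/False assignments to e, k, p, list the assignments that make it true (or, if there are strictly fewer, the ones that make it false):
is false only for:
  e=False, k=False, p=True;
  e=False, k=True, p=True;
  e=True, k=False, p=True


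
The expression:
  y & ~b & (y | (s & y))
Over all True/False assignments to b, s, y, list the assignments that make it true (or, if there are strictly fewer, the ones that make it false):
is true only for:
  b=False, s=False, y=True;
  b=False, s=True, y=True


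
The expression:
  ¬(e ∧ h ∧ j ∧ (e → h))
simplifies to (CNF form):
¬e ∨ ¬h ∨ ¬j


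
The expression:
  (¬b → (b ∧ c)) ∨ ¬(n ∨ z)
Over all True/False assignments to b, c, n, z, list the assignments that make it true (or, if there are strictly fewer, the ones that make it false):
is false only for:
  b=False, c=False, n=False, z=True;
  b=False, c=False, n=True, z=False;
  b=False, c=False, n=True, z=True;
  b=False, c=True, n=False, z=True;
  b=False, c=True, n=True, z=False;
  b=False, c=True, n=True, z=True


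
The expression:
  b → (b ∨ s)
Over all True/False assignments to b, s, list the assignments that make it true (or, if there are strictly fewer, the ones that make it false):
is always true.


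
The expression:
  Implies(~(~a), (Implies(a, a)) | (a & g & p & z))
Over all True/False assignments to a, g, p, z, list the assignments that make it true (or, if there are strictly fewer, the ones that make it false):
is always true.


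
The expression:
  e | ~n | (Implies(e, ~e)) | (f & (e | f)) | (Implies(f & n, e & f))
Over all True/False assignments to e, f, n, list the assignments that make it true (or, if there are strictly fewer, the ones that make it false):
is always true.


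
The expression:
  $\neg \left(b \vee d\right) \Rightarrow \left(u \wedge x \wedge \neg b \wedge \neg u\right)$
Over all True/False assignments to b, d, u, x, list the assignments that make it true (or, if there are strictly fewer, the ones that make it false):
is false only for:
  b=False, d=False, u=False, x=False;
  b=False, d=False, u=False, x=True;
  b=False, d=False, u=True, x=False;
  b=False, d=False, u=True, x=True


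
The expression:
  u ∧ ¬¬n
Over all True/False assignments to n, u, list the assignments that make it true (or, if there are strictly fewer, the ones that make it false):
is true only for:
  n=True, u=True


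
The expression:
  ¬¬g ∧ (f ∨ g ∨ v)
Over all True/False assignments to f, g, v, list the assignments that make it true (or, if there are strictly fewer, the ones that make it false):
is true only for:
  f=False, g=True, v=False;
  f=False, g=True, v=True;
  f=True, g=True, v=False;
  f=True, g=True, v=True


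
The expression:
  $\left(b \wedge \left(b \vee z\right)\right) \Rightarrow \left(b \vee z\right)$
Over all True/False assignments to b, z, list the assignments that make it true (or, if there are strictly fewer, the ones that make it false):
is always true.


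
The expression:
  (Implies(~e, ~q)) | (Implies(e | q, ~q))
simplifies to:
e | ~q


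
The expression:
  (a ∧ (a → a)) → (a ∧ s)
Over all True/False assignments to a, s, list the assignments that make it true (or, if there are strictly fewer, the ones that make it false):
is false only for:
  a=True, s=False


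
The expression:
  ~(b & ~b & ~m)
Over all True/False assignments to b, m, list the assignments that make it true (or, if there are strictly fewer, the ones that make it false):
is always true.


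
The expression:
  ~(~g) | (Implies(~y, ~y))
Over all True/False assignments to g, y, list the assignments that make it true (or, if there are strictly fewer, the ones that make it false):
is always true.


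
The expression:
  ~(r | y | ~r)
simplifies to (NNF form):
False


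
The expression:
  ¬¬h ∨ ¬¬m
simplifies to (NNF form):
h ∨ m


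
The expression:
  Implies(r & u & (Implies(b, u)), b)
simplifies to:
b | ~r | ~u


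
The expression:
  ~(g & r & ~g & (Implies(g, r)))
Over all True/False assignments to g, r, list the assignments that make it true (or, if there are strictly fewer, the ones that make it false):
is always true.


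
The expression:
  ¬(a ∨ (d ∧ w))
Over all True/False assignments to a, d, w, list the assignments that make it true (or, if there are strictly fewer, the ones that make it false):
is true only for:
  a=False, d=False, w=False;
  a=False, d=False, w=True;
  a=False, d=True, w=False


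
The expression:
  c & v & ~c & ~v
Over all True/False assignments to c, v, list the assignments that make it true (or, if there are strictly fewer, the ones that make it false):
is never true.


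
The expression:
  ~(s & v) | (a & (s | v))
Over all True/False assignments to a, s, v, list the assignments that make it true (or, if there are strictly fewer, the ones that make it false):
is false only for:
  a=False, s=True, v=True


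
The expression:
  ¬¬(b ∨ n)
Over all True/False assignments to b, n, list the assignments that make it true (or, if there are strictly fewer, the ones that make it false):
is false only for:
  b=False, n=False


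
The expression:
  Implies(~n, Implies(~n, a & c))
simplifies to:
n | (a & c)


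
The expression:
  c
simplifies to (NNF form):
c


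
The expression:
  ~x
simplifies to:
~x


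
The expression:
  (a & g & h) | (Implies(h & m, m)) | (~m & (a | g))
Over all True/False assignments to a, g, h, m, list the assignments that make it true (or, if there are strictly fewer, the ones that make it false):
is always true.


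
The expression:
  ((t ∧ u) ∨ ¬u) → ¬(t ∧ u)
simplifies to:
¬t ∨ ¬u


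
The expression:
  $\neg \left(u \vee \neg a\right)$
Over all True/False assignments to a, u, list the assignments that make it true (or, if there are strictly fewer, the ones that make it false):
is true only for:
  a=True, u=False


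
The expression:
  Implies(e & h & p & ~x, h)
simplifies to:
True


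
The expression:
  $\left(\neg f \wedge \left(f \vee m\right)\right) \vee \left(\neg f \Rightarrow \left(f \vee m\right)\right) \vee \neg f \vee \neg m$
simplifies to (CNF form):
$\text{True}$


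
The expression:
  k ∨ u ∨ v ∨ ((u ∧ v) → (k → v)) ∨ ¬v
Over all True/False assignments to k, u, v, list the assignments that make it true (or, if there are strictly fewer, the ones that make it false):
is always true.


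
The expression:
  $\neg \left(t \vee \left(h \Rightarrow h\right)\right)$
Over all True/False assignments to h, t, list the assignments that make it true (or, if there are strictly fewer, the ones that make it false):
is never true.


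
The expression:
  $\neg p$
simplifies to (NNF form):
$\neg p$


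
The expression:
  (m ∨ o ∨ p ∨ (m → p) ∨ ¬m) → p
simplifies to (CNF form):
p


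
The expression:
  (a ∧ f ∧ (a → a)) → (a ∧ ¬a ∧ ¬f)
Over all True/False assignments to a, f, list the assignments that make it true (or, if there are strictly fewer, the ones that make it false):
is false only for:
  a=True, f=True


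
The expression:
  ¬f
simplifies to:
¬f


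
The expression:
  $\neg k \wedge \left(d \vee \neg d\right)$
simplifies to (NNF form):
$\neg k$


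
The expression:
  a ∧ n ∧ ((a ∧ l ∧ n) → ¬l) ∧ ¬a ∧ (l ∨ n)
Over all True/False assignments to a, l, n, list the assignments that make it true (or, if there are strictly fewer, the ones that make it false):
is never true.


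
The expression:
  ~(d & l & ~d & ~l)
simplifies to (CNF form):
True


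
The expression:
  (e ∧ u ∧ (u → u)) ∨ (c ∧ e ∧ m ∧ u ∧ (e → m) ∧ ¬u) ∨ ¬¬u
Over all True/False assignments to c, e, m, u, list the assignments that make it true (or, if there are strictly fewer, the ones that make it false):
is true only for:
  c=False, e=False, m=False, u=True;
  c=False, e=False, m=True, u=True;
  c=False, e=True, m=False, u=True;
  c=False, e=True, m=True, u=True;
  c=True, e=False, m=False, u=True;
  c=True, e=False, m=True, u=True;
  c=True, e=True, m=False, u=True;
  c=True, e=True, m=True, u=True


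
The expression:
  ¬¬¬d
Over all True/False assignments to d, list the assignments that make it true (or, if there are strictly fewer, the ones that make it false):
is true only for:
  d=False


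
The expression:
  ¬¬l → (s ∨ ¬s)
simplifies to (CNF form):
True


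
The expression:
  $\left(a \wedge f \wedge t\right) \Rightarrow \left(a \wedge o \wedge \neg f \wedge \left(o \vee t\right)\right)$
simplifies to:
$\neg a \vee \neg f \vee \neg t$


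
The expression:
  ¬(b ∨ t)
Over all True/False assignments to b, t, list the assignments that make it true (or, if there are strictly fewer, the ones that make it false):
is true only for:
  b=False, t=False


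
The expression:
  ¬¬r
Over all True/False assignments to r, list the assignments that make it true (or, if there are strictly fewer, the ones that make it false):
is true only for:
  r=True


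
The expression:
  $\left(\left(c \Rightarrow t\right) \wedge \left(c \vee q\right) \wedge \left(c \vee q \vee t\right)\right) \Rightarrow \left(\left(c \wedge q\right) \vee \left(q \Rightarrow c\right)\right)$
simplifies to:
$c \vee \neg q$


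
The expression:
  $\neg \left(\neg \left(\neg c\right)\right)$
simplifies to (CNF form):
$\neg c$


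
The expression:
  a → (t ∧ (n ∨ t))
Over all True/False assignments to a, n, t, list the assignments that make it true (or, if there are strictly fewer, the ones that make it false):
is false only for:
  a=True, n=False, t=False;
  a=True, n=True, t=False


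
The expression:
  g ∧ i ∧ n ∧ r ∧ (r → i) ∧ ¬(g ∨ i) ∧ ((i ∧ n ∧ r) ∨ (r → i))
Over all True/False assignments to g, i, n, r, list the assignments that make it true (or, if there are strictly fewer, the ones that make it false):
is never true.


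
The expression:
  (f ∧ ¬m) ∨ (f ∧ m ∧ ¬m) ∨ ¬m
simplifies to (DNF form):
¬m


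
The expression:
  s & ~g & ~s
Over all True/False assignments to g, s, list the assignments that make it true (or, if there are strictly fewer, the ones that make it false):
is never true.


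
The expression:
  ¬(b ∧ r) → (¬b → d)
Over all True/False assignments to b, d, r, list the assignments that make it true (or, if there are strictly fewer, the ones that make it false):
is false only for:
  b=False, d=False, r=False;
  b=False, d=False, r=True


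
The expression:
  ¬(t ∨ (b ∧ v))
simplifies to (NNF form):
¬t ∧ (¬b ∨ ¬v)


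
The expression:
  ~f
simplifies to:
~f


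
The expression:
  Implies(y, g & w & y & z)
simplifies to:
~y | (g & w & z)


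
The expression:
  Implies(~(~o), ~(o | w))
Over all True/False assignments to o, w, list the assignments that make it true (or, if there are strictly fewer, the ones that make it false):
is true only for:
  o=False, w=False;
  o=False, w=True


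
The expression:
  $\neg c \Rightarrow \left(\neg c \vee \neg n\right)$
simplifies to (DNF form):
$\text{True}$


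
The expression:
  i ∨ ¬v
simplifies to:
i ∨ ¬v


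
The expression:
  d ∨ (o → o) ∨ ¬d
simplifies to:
True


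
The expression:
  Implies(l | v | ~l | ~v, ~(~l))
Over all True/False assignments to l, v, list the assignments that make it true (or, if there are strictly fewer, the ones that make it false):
is true only for:
  l=True, v=False;
  l=True, v=True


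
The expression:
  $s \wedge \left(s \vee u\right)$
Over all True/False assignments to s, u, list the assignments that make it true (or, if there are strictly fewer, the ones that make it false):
is true only for:
  s=True, u=False;
  s=True, u=True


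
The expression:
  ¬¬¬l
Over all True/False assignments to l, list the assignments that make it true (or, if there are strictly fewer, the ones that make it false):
is true only for:
  l=False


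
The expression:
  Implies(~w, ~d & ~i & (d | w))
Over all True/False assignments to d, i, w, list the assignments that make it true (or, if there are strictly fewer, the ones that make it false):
is true only for:
  d=False, i=False, w=True;
  d=False, i=True, w=True;
  d=True, i=False, w=True;
  d=True, i=True, w=True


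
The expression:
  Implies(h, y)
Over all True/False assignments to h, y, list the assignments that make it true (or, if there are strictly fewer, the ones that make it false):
is false only for:
  h=True, y=False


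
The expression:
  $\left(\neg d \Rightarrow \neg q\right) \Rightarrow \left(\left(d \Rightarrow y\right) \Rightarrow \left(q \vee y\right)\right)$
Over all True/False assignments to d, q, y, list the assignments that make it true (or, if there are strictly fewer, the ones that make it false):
is false only for:
  d=False, q=False, y=False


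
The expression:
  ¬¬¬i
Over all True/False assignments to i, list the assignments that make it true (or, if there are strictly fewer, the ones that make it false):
is true only for:
  i=False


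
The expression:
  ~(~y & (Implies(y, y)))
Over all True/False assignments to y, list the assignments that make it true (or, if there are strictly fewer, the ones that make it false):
is true only for:
  y=True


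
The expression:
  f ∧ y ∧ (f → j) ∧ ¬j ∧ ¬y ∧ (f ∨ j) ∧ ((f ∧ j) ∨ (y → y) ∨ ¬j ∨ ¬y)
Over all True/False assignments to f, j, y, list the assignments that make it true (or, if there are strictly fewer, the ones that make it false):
is never true.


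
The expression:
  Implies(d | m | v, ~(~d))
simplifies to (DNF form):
d | (~m & ~v)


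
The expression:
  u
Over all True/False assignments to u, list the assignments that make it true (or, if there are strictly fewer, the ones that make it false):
is true only for:
  u=True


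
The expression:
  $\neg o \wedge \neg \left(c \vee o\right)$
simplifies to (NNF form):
$\neg c \wedge \neg o$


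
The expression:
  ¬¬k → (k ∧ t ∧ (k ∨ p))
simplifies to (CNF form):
t ∨ ¬k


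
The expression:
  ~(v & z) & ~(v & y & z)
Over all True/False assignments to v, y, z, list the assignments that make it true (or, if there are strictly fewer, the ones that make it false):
is false only for:
  v=True, y=False, z=True;
  v=True, y=True, z=True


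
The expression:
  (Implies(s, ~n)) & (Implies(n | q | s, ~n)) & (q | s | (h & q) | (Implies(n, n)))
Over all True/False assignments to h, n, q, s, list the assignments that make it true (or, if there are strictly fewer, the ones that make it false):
is true only for:
  h=False, n=False, q=False, s=False;
  h=False, n=False, q=False, s=True;
  h=False, n=False, q=True, s=False;
  h=False, n=False, q=True, s=True;
  h=True, n=False, q=False, s=False;
  h=True, n=False, q=False, s=True;
  h=True, n=False, q=True, s=False;
  h=True, n=False, q=True, s=True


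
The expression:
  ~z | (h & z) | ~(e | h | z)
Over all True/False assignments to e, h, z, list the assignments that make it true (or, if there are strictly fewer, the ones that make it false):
is false only for:
  e=False, h=False, z=True;
  e=True, h=False, z=True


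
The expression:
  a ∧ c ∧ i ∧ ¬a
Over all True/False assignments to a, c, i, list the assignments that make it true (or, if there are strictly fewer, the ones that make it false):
is never true.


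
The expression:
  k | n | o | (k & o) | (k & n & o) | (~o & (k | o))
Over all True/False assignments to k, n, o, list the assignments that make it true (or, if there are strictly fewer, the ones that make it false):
is false only for:
  k=False, n=False, o=False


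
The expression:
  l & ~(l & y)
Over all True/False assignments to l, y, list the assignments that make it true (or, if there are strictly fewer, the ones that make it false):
is true only for:
  l=True, y=False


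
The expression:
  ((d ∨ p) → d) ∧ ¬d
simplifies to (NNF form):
¬d ∧ ¬p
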